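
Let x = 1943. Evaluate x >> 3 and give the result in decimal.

1943 = 11110010111
shift right by 3 → 00011110010 = 242
(equivalently, floor(1943 / 8))

242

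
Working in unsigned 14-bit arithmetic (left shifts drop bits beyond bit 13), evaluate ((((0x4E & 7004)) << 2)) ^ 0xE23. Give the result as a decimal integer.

3859

0x4E = 00000001001110
7004 = 01101101011100
→ & → 00000001001100 = 76
→ << 2 (mod 2^14) → 00000100110000 = 304
0xE23 = 00111000100011
→ ^ → 00111100010011 = 3859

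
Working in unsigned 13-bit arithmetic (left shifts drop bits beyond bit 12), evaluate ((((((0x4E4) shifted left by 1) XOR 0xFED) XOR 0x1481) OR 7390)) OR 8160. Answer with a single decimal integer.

0x4E4 = 0010011100100
→ shifted left by 1 (mod 2^13) → 0100111001000 = 2504
0xFED = 0111111101101
→ XOR → 0011000100101 = 1573
0x1481 = 1010010000001
→ XOR → 1001010100100 = 4772
7390 = 1110011011110
→ OR → 1111011111110 = 7934
8160 = 1111111100000
→ OR → 1111111111110 = 8190

8190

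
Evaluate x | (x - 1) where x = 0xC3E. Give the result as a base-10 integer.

3135

x = 110000111110 = 3134
x - 1 = 110000111101
OR    = 110000111111 = 3135
(x | (x - 1) sets all bits below the lowest set bit.)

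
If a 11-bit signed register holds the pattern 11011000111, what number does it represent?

-313

pattern = 11011000111 (MSB is 1 ⇒ negative)
Invert: 00100111000, add 1 → 00100111001 = 313, so the value is -313.
(Equivalently: 1735 - 2^11 = 1735 - 2048 = -313.)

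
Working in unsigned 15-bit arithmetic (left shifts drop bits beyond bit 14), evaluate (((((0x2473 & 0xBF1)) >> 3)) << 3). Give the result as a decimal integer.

112

0x2473 = 010010001110011
0xBF1 = 000101111110001
→ & → 000000001110001 = 113
→ >> 3 → 000000000001110 = 14
→ << 3 (mod 2^15) → 000000001110000 = 112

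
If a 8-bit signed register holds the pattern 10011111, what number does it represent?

pattern = 10011111 (MSB is 1 ⇒ negative)
Invert: 01100000, add 1 → 01100001 = 97, so the value is -97.
(Equivalently: 159 - 2^8 = 159 - 256 = -97.)

-97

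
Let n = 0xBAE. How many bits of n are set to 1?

8

0xBAE = 101110101110
Count the 1s: 1 + 1 + 1 + 1 + 1 + 1 + 1 + 1 = 8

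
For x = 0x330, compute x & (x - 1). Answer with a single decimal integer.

800

x = 1100110000 = 816
x - 1 = 1100101111
AND   = 1100100000 = 800
(x & (x - 1) clears the lowest set bit of x.)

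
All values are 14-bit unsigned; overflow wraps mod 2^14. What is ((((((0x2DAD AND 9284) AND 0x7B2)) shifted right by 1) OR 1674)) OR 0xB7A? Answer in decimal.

4090

0x2DAD = 10110110101101
9284 = 10010001000100
→ AND → 10010000000100 = 9220
0x7B2 = 00011110110010
→ AND → 00010000000000 = 1024
→ shifted right by 1 → 00001000000000 = 512
1674 = 00011010001010
→ OR → 00011010001010 = 1674
0xB7A = 00101101111010
→ OR → 00111111111010 = 4090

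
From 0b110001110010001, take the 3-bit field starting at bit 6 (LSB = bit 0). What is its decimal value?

v = 110001110010001
Shift right by 6: 110001110
Mask low 3 bits: 110 = 6

6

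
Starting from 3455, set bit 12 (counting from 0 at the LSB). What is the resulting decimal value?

x = 00110101111111
bit 12 is currently 0; set it via x | (1 << 12) = x | 4096
→ 01110101111111 = 7551

7551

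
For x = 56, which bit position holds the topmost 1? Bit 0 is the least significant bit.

5

56 = 111000
The topmost 1 is at position 5 (since 2^5 = 32 ≤ 56 < 64).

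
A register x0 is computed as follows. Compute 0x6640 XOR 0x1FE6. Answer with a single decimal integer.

31142

0x6640 = 110011001000000
0x1FE6 = 001111111100110
XOR → 111100110100110 = 31142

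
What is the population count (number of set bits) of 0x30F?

6

0x30F = 1100001111
Count the 1s: 1 + 1 + 1 + 1 + 1 + 1 = 6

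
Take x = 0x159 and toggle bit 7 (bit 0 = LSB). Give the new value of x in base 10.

473

x = 0101011001
bit 7 is currently 0; toggle it via x ^ (1 << 7) = x ^ 128
→ 0111011001 = 473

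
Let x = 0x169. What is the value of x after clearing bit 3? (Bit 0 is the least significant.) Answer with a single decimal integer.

353

x = 101101001
bit 3 is currently 1; clear it via x & ~(1 << 3) = x & ~8
→ 101100001 = 353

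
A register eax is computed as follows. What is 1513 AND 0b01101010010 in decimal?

1513 = 10111101001
b = 01101010010
AND → 00101000000 = 320

320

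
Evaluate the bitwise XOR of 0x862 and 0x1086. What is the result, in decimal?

6372

0x862 = 0100001100010
0x1086 = 1000010000110
XOR → 1100011100100 = 6372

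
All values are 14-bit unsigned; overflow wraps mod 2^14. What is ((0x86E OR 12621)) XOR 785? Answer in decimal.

14974

0x86E = 00100001101110
12621 = 11000101001101
→ OR → 11100101101111 = 14703
785 = 00001100010001
→ XOR → 11101001111110 = 14974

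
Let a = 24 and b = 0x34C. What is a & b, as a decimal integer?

8

24 = 0000011000
0x34C = 1101001100
AND → 0000001000 = 8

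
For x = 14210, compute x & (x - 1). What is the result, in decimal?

14208

x = 11011110000010 = 14210
x - 1 = 11011110000001
AND   = 11011110000000 = 14208
(x & (x - 1) clears the lowest set bit of x.)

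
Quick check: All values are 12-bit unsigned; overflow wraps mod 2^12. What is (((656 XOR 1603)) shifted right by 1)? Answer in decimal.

617

656 = 001010010000
1603 = 011001000011
→ XOR → 010011010011 = 1235
→ shifted right by 1 → 001001101001 = 617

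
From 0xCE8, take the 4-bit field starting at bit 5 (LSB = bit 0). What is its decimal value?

v = 110011101000
Shift right by 5: 1100111
Mask low 4 bits: 0111 = 7

7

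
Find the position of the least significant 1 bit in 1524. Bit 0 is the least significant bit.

1524 = 10111110100
Trailing zeros: 2, so the lowest set bit is bit 2 (value 4).

2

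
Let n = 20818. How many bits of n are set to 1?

6

20818 = 101000101010010
Count the 1s: 1 + 1 + 1 + 1 + 1 + 1 = 6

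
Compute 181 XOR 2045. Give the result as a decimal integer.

1864

181 = 00010110101
2045 = 11111111101
XOR → 11101001000 = 1864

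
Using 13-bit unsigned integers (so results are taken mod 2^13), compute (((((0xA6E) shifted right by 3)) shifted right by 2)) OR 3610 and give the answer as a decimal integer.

3675

0xA6E = 0101001101110
→ shifted right by 3 → 0000101001101 = 333
→ shifted right by 2 → 0000001010011 = 83
3610 = 0111000011010
→ OR → 0111001011011 = 3675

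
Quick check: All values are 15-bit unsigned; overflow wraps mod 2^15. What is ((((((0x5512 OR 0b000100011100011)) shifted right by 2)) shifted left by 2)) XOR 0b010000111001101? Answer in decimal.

0x5512 = 101010100010010
0b000100011100011 = 000100011100011
→ OR → 101110111110011 = 24051
→ shifted right by 2 → 001011101111100 = 6012
→ shifted left by 2 (mod 2^15) → 101110111110000 = 24048
0b010000111001101 = 010000111001101
→ XOR → 111110000111101 = 31805

31805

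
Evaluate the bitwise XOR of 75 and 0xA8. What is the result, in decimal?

75 = 01001011
0xA8 = 10101000
XOR → 11100011 = 227

227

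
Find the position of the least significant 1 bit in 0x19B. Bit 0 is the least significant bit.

0

0x19B = 110011011
Trailing zeros: 0, so the lowest set bit is bit 0 (value 1).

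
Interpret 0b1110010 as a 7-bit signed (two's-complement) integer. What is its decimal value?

pattern = 1110010 (MSB is 1 ⇒ negative)
Invert: 0001101, add 1 → 0001110 = 14, so the value is -14.
(Equivalently: 114 - 2^7 = 114 - 128 = -14.)

-14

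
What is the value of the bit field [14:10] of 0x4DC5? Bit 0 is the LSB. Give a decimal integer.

v = 0100110111000101
Shift right by 10: 010011
Mask low 5 bits: 10011 = 19

19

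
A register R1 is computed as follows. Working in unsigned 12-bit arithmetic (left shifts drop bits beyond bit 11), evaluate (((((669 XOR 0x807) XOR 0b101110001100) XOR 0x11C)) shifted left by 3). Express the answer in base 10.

80

669 = 001010011101
0x807 = 100000000111
→ XOR → 101010011010 = 2714
0b101110001100 = 101110001100
→ XOR → 000100010110 = 278
0x11C = 000100011100
→ XOR → 000000001010 = 10
→ shifted left by 3 (mod 2^12) → 000001010000 = 80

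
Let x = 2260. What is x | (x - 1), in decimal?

x = 100011010100 = 2260
x - 1 = 100011010011
OR    = 100011010111 = 2263
(x | (x - 1) sets all bits below the lowest set bit.)

2263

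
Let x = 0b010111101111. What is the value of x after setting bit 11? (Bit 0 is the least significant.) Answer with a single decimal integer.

3567

x = 010111101111
bit 11 is currently 0; set it via x | (1 << 11) = x | 2048
→ 110111101111 = 3567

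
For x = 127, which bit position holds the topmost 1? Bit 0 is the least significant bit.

127 = 1111111
The topmost 1 is at position 6 (since 2^6 = 64 ≤ 127 < 128).

6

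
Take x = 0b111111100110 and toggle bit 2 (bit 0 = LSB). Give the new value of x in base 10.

4066

x = 111111100110
bit 2 is currently 1; toggle it via x ^ (1 << 2) = x ^ 4
→ 111111100010 = 4066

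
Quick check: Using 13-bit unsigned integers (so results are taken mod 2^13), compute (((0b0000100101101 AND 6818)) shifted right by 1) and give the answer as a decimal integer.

16

0b0000100101101 = 0000100101101
6818 = 1101010100010
→ AND → 0000000100000 = 32
→ shifted right by 1 → 0000000010000 = 16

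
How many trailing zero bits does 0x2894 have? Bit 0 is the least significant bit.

0x2894 = 10100010010100
Trailing zeros: 2, so the lowest set bit is bit 2 (value 4).

2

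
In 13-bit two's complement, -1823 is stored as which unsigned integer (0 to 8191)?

1823 in 13 bits: 0011100011111
Invert: 1100011100000
Add 1:  1100011100001 = 6369
(Check: 2^13 - 1823 = 8192 - 1823 = 6369.)

6369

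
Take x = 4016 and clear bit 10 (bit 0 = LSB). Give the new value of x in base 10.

x = 0111110110000
bit 10 is currently 1; clear it via x & ~(1 << 10) = x & ~1024
→ 0101110110000 = 2992

2992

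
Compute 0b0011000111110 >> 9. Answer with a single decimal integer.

x = 11000111110
shift right by 9 → 00000000011 = 3
(equivalently, floor(1598 / 512))

3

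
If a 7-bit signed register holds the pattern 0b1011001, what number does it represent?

pattern = 1011001 (MSB is 1 ⇒ negative)
Invert: 0100110, add 1 → 0100111 = 39, so the value is -39.
(Equivalently: 89 - 2^7 = 89 - 128 = -39.)

-39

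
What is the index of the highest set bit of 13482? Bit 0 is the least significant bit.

13482 = 11010010101010
The topmost 1 is at position 13 (since 2^13 = 8192 ≤ 13482 < 16384).

13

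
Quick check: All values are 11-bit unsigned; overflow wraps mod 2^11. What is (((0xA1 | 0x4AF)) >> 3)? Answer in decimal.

149

0xA1 = 00010100001
0x4AF = 10010101111
→ | → 10010101111 = 1199
→ >> 3 → 00010010101 = 149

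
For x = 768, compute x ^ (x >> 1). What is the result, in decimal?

x = 1100000000 = 768
x>>1 = 0110000000
XOR  = 1010000000 = 640
(x ^ (x >> 1) gives the standard binary-reflected Gray code of x.)

640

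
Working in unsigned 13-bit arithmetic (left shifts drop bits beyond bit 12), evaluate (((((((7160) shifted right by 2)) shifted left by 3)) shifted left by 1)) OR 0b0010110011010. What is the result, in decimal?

7160 = 1101111111000
→ shifted right by 2 → 0011011111110 = 1790
→ shifted left by 3 (mod 2^13) → 1011111110000 = 6128
→ shifted left by 1 (mod 2^13) → 0111111100000 = 4064
0b0010110011010 = 0010110011010
→ OR → 0111111111010 = 4090

4090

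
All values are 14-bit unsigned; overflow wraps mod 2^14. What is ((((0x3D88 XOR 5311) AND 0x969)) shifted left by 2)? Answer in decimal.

0x3D88 = 11110110001000
5311 = 01010010111111
→ XOR → 10100100110111 = 10551
0x969 = 00100101101001
→ AND → 00100100100001 = 2337
→ shifted left by 2 (mod 2^14) → 10010010000100 = 9348

9348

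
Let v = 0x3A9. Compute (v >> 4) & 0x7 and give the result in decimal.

2

v = 1110101001
Shift right by 4: 111010
Mask low 3 bits: 010 = 2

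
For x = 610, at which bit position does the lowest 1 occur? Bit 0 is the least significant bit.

610 = 1001100010
Trailing zeros: 1, so the lowest set bit is bit 1 (value 2).

1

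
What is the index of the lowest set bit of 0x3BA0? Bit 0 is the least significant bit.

0x3BA0 = 11101110100000
Trailing zeros: 5, so the lowest set bit is bit 5 (value 32).

5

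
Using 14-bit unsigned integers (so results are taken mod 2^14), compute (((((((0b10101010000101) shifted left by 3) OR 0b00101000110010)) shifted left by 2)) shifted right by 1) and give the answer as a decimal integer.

7284

0b10101010000101 = 10101010000101
→ shifted left by 3 (mod 2^14) → 01010000101000 = 5160
0b00101000110010 = 00101000110010
→ OR → 01111000111010 = 7738
→ shifted left by 2 (mod 2^14) → 11100011101000 = 14568
→ shifted right by 1 → 01110001110100 = 7284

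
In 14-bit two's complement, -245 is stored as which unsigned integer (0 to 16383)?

245 in 14 bits: 00000011110101
Invert: 11111100001010
Add 1:  11111100001011 = 16139
(Check: 2^14 - 245 = 16384 - 245 = 16139.)

16139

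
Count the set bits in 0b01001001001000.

4

n = 1001001001000
Count the 1s: 1 + 1 + 1 + 1 = 4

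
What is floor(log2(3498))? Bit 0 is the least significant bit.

11

3498 = 110110101010
The topmost 1 is at position 11 (since 2^11 = 2048 ≤ 3498 < 4096).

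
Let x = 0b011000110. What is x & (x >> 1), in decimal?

x = 11000110 = 198
x>>1 = 01100011
AND  = 01000010 = 66
(x & (x >> 1) has a 1 wherever x has two consecutive 1 bits.)

66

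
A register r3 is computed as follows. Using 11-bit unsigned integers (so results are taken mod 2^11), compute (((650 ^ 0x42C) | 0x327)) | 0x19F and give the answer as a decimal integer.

1983

650 = 01010001010
0x42C = 10000101100
→ ^ → 11010100110 = 1702
0x327 = 01100100111
→ | → 11110100111 = 1959
0x19F = 00110011111
→ | → 11110111111 = 1983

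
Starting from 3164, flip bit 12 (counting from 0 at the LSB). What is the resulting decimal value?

x = 0110001011100
bit 12 is currently 0; toggle it via x ^ (1 << 12) = x ^ 4096
→ 1110001011100 = 7260

7260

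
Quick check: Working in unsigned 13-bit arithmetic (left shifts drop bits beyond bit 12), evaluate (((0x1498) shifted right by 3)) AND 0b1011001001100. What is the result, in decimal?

0x1498 = 1010010011000
→ shifted right by 3 → 0001010010011 = 659
0b1011001001100 = 1011001001100
→ AND → 0001000000000 = 512

512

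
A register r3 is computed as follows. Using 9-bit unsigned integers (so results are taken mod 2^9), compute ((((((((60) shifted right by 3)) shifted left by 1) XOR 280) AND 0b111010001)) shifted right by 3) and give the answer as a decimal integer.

60 = 000111100
→ shifted right by 3 → 000000111 = 7
→ shifted left by 1 (mod 2^9) → 000001110 = 14
280 = 100011000
→ XOR → 100010110 = 278
0b111010001 = 111010001
→ AND → 100010000 = 272
→ shifted right by 3 → 000100010 = 34

34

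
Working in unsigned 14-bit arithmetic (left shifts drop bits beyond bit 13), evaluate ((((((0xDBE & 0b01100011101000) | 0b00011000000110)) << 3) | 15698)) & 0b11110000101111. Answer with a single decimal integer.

15394

0xDBE = 00110110111110
0b01100011101000 = 01100011101000
→ & → 00100010101000 = 2216
0b00011000000110 = 00011000000110
→ | → 00111010101110 = 3758
→ << 3 (mod 2^14) → 11010101110000 = 13680
15698 = 11110101010010
→ | → 11110101110010 = 15730
0b11110000101111 = 11110000101111
→ & → 11110000100010 = 15394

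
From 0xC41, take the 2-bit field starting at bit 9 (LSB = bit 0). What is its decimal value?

v = 110001000001
Shift right by 9: 110
Mask low 2 bits: 10 = 2

2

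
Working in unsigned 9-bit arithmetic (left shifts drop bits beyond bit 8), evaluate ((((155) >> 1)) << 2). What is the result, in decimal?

308

155 = 010011011
→ >> 1 → 001001101 = 77
→ << 2 (mod 2^9) → 100110100 = 308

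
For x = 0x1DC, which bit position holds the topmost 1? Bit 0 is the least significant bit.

0x1DC = 111011100
The topmost 1 is at position 8 (since 2^8 = 256 ≤ 476 < 512).

8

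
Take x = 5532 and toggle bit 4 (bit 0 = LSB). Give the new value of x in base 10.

5516

x = 1010110011100
bit 4 is currently 1; toggle it via x ^ (1 << 4) = x ^ 16
→ 1010110001100 = 5516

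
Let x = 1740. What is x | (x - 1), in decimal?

x = 11011001100 = 1740
x - 1 = 11011001011
OR    = 11011001111 = 1743
(x | (x - 1) sets all bits below the lowest set bit.)

1743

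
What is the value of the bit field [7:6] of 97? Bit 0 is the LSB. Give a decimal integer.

1

v = 00001100001
Shift right by 6: 00001
Mask low 2 bits: 01 = 1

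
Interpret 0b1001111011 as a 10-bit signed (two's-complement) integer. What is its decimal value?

pattern = 1001111011 (MSB is 1 ⇒ negative)
Invert: 0110000100, add 1 → 0110000101 = 389, so the value is -389.
(Equivalently: 635 - 2^10 = 635 - 1024 = -389.)

-389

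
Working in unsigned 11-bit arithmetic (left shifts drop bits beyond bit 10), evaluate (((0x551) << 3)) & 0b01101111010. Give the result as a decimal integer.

0x551 = 10101010001
→ << 3 (mod 2^11) → 01010001000 = 648
0b01101111010 = 01101111010
→ & → 01000001000 = 520

520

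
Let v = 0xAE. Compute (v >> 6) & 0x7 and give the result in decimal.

v = 0010101110
Shift right by 6: 0010
Mask low 3 bits: 010 = 2

2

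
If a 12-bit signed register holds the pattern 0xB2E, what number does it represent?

-1234

pattern = 101100101110 (MSB is 1 ⇒ negative)
Invert: 010011010001, add 1 → 010011010010 = 1234, so the value is -1234.
(Equivalently: 2862 - 2^12 = 2862 - 4096 = -1234.)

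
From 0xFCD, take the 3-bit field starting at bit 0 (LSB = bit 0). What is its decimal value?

v = 0111111001101
Shift right by 0: 0111111001101
Mask low 3 bits: 101 = 5

5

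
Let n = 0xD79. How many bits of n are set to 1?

0xD79 = 110101111001
Count the 1s: 1 + 1 + 1 + 1 + 1 + 1 + 1 + 1 = 8

8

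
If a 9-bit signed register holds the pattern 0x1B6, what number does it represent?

-74

pattern = 110110110 (MSB is 1 ⇒ negative)
Invert: 001001001, add 1 → 001001010 = 74, so the value is -74.
(Equivalently: 438 - 2^9 = 438 - 512 = -74.)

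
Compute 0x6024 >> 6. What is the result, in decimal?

0x6024 = 110000000100100
shift right by 6 → 000000110000000 = 384
(equivalently, floor(24612 / 64))

384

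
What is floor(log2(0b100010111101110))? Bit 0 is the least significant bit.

0b100010111101110 = 100010111101110
The topmost 1 is at position 14 (since 2^14 = 16384 ≤ 17902 < 32768).

14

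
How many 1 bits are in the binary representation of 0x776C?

10

0x776C = 111011101101100
Count the 1s: 1 + 1 + 1 + 1 + 1 + 1 + 1 + 1 + 1 + 1 = 10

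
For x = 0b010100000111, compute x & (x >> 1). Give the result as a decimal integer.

3

x = 10100000111 = 1287
x>>1 = 01010000011
AND  = 00000000011 = 3
(x & (x >> 1) has a 1 wherever x has two consecutive 1 bits.)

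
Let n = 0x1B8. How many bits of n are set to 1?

0x1B8 = 110111000
Count the 1s: 1 + 1 + 1 + 1 + 1 = 5

5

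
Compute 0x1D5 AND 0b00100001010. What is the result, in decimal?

0x1D5 = 111010101
b = 100001010
AND → 100000000 = 256

256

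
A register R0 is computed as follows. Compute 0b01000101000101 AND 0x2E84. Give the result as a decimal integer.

4

a = 01000101000101
0x2E84 = 10111010000100
AND → 00000000000100 = 4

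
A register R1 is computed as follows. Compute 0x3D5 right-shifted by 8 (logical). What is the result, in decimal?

3

0x3D5 = 1111010101
shift right by 8 → 0000000011 = 3
(equivalently, floor(981 / 256))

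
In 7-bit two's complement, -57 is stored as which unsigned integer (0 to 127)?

71

57 in 7 bits: 0111001
Invert: 1000110
Add 1:  1000111 = 71
(Check: 2^7 - 57 = 128 - 57 = 71.)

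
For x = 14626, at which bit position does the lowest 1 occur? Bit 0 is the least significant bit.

1

14626 = 11100100100010
Trailing zeros: 1, so the lowest set bit is bit 1 (value 2).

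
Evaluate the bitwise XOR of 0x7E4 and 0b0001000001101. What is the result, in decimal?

0x7E4 = 11111100100
b = 01000001101
XOR → 10111101001 = 1513

1513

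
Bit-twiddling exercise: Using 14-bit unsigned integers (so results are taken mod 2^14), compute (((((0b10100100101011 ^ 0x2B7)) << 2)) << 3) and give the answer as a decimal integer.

0b10100100101011 = 10100100101011
0x2B7 = 00001010110111
→ ^ → 10101110011100 = 11164
→ << 2 (mod 2^14) → 10111001110000 = 11888
→ << 3 (mod 2^14) → 11001110000000 = 13184

13184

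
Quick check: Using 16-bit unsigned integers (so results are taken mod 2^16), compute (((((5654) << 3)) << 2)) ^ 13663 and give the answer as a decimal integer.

5654 = 0001011000010110
→ << 3 (mod 2^16) → 1011000010110000 = 45232
→ << 2 (mod 2^16) → 1100001011000000 = 49856
13663 = 0011010101011111
→ ^ → 1111011110011111 = 63391

63391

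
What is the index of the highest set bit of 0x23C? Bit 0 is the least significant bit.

0x23C = 1000111100
The topmost 1 is at position 9 (since 2^9 = 512 ≤ 572 < 1024).

9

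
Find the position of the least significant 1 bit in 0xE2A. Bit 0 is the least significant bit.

1

0xE2A = 111000101010
Trailing zeros: 1, so the lowest set bit is bit 1 (value 2).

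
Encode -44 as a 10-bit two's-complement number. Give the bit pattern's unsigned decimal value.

44 in 10 bits: 0000101100
Invert: 1111010011
Add 1:  1111010100 = 980
(Check: 2^10 - 44 = 1024 - 44 = 980.)

980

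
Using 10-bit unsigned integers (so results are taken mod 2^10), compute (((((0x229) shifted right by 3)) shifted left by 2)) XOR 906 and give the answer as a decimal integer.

0x229 = 1000101001
→ shifted right by 3 → 0001000101 = 69
→ shifted left by 2 (mod 2^10) → 0100010100 = 276
906 = 1110001010
→ XOR → 1010011110 = 670

670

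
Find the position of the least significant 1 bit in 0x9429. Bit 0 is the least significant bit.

0

0x9429 = 1001010000101001
Trailing zeros: 0, so the lowest set bit is bit 0 (value 1).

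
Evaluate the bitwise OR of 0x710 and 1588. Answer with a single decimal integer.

1844

0x710 = 11100010000
1588 = 11000110100
 OR → 11100110100 = 1844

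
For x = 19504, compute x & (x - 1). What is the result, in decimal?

x = 100110000110000 = 19504
x - 1 = 100110000101111
AND   = 100110000100000 = 19488
(x & (x - 1) clears the lowest set bit of x.)

19488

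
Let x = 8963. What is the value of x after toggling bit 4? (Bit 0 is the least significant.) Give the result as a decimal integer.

8979

x = 10001100000011
bit 4 is currently 0; toggle it via x ^ (1 << 4) = x ^ 16
→ 10001100010011 = 8979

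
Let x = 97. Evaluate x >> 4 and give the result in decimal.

6

97 = 1100001
shift right by 4 → 0000110 = 6
(equivalently, floor(97 / 16))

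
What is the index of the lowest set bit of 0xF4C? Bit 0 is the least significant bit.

2

0xF4C = 111101001100
Trailing zeros: 2, so the lowest set bit is bit 2 (value 4).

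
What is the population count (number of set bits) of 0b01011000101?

n = 1011000101
Count the 1s: 1 + 1 + 1 + 1 + 1 = 5

5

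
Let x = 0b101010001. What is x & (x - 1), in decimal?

x = 101010001 = 337
x - 1 = 101010000
AND   = 101010000 = 336
(x & (x - 1) clears the lowest set bit of x.)

336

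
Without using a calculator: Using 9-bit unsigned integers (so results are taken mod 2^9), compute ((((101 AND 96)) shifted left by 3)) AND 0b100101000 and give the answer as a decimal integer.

101 = 001100101
96 = 001100000
→ AND → 001100000 = 96
→ shifted left by 3 (mod 2^9) → 100000000 = 256
0b100101000 = 100101000
→ AND → 100000000 = 256

256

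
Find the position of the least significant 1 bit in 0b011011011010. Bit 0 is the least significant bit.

0b011011011010 = 11011011010
Trailing zeros: 1, so the lowest set bit is bit 1 (value 2).

1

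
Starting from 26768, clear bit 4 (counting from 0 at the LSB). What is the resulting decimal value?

26752

x = 0110100010010000
bit 4 is currently 1; clear it via x & ~(1 << 4) = x & ~16
→ 0110100010000000 = 26752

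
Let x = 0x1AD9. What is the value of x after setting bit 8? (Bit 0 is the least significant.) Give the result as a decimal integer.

x = 1101011011001
bit 8 is currently 0; set it via x | (1 << 8) = x | 256
→ 1101111011001 = 7129

7129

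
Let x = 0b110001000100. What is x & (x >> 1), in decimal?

x = 110001000100 = 3140
x>>1 = 011000100010
AND  = 010000000000 = 1024
(x & (x >> 1) has a 1 wherever x has two consecutive 1 bits.)

1024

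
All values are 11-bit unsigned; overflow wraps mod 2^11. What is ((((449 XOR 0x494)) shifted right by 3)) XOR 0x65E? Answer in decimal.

1780

449 = 00111000001
0x494 = 10010010100
→ XOR → 10101010101 = 1365
→ shifted right by 3 → 00010101010 = 170
0x65E = 11001011110
→ XOR → 11011110100 = 1780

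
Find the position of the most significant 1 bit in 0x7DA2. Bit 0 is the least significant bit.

0x7DA2 = 111110110100010
The topmost 1 is at position 14 (since 2^14 = 16384 ≤ 32162 < 32768).

14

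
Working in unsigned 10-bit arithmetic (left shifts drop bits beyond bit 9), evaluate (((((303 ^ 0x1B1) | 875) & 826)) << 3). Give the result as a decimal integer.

303 = 0100101111
0x1B1 = 0110110001
→ ^ → 0010011110 = 158
875 = 1101101011
→ | → 1111111111 = 1023
826 = 1100111010
→ & → 1100111010 = 826
→ << 3 (mod 2^10) → 0111010000 = 464

464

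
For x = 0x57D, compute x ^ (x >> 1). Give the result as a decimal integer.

x = 10101111101 = 1405
x>>1 = 01010111110
XOR  = 11111000011 = 1987
(x ^ (x >> 1) gives the standard binary-reflected Gray code of x.)

1987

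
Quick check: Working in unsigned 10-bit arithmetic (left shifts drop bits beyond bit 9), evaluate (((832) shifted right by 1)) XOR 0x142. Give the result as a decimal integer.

832 = 1101000000
→ shifted right by 1 → 0110100000 = 416
0x142 = 0101000010
→ XOR → 0011100010 = 226

226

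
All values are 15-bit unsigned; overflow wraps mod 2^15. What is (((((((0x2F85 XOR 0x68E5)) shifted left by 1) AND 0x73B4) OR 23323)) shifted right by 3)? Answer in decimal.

0x2F85 = 010111110000101
0x68E5 = 110100011100101
→ XOR → 100011101100000 = 18272
→ shifted left by 1 (mod 2^15) → 000111011000000 = 3776
0x73B4 = 111001110110100
→ AND → 000001010000000 = 640
23323 = 101101100011011
→ OR → 101101110011011 = 23451
→ shifted right by 3 → 000101101110011 = 2931

2931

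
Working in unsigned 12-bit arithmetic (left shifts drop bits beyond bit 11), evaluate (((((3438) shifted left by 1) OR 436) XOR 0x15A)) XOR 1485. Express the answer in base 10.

3947

3438 = 110101101110
→ shifted left by 1 (mod 2^12) → 101011011100 = 2780
436 = 000110110100
→ OR → 101111111100 = 3068
0x15A = 000101011010
→ XOR → 101010100110 = 2726
1485 = 010111001101
→ XOR → 111101101011 = 3947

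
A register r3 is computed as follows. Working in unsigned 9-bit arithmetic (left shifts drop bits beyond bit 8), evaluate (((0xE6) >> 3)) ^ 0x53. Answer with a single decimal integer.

0xE6 = 011100110
→ >> 3 → 000011100 = 28
0x53 = 001010011
→ ^ → 001001111 = 79

79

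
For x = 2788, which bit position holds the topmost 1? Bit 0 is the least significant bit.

2788 = 101011100100
The topmost 1 is at position 11 (since 2^11 = 2048 ≤ 2788 < 4096).

11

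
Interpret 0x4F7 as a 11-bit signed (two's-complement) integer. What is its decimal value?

-777

pattern = 10011110111 (MSB is 1 ⇒ negative)
Invert: 01100001000, add 1 → 01100001001 = 777, so the value is -777.
(Equivalently: 1271 - 2^11 = 1271 - 2048 = -777.)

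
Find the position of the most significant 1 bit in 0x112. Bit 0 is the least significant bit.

0x112 = 100010010
The topmost 1 is at position 8 (since 2^8 = 256 ≤ 274 < 512).

8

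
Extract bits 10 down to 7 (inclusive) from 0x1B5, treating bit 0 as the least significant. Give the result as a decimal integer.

v = 000110110101
Shift right by 7: 00011
Mask low 4 bits: 0011 = 3

3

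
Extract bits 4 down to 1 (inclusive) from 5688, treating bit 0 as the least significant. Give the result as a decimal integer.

v = 1011000111000
Shift right by 1: 101100011100
Mask low 4 bits: 1100 = 12

12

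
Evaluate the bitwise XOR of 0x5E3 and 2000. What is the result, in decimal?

0x5E3 = 10111100011
2000 = 11111010000
XOR → 01000110011 = 563

563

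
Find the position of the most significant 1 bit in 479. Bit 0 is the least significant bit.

8

479 = 111011111
The topmost 1 is at position 8 (since 2^8 = 256 ≤ 479 < 512).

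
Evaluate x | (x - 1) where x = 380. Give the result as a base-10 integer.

x = 101111100 = 380
x - 1 = 101111011
OR    = 101111111 = 383
(x | (x - 1) sets all bits below the lowest set bit.)

383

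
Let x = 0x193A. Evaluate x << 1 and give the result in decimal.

12916

0x193A = 01100100111010
shift left by 1 → 11001001110100 = 12916
(equivalently, 6458 × 2^1 = 6458 × 2)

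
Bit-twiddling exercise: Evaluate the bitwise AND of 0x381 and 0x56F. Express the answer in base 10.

257

0x381 = 01110000001
0x56F = 10101101111
AND → 00100000001 = 257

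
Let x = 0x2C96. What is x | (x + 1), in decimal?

x = 10110010010110 = 11414
x + 1 = 10110010010111
OR    = 10110010010111 = 11415
(x | (x + 1) sets the lowest cleared bit.)

11415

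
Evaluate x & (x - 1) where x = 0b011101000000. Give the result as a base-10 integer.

1792

x = 11101000000 = 1856
x - 1 = 11100111111
AND   = 11100000000 = 1792
(x & (x - 1) clears the lowest set bit of x.)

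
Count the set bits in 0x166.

0x166 = 101100110
Count the 1s: 1 + 1 + 1 + 1 + 1 = 5

5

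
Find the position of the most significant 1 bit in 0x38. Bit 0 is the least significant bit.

5

0x38 = 111000
The topmost 1 is at position 5 (since 2^5 = 32 ≤ 56 < 64).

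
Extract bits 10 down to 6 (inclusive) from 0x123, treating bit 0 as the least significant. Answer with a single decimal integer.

v = 000100100011
Shift right by 6: 000100
Mask low 5 bits: 00100 = 4

4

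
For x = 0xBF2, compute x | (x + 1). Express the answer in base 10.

x = 101111110010 = 3058
x + 1 = 101111110011
OR    = 101111110011 = 3059
(x | (x + 1) sets the lowest cleared bit.)

3059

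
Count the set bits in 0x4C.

3

0x4C = 1001100
Count the 1s: 1 + 1 + 1 = 3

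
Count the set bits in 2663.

7

2663 = 101001100111
Count the 1s: 1 + 1 + 1 + 1 + 1 + 1 + 1 = 7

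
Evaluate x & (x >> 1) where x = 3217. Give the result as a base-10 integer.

x = 110010010001 = 3217
x>>1 = 011001001000
AND  = 010000000000 = 1024
(x & (x >> 1) has a 1 wherever x has two consecutive 1 bits.)

1024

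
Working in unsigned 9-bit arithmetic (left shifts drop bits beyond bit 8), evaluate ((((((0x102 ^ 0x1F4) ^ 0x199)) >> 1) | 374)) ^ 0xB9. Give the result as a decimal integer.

0x102 = 100000010
0x1F4 = 111110100
→ ^ → 011110110 = 246
0x199 = 110011001
→ ^ → 101101111 = 367
→ >> 1 → 010110111 = 183
374 = 101110110
→ | → 111110111 = 503
0xB9 = 010111001
→ ^ → 101001110 = 334

334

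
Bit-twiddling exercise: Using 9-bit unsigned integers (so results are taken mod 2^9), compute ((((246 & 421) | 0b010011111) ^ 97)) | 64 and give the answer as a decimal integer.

222

246 = 011110110
421 = 110100101
→ & → 010100100 = 164
0b010011111 = 010011111
→ | → 010111111 = 191
97 = 001100001
→ ^ → 011011110 = 222
64 = 001000000
→ | → 011011110 = 222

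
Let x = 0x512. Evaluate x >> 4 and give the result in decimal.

81

0x512 = 10100010010
shift right by 4 → 00001010001 = 81
(equivalently, floor(1298 / 16))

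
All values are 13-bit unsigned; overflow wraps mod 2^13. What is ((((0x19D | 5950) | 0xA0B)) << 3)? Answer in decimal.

0x19D = 0000110011101
5950 = 1011100111110
→ | → 1011110111111 = 6079
0xA0B = 0101000001011
→ | → 1111110111111 = 8127
→ << 3 (mod 2^13) → 1110111111000 = 7672

7672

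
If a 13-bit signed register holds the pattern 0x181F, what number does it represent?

-2017

pattern = 1100000011111 (MSB is 1 ⇒ negative)
Invert: 0011111100000, add 1 → 0011111100001 = 2017, so the value is -2017.
(Equivalently: 6175 - 2^13 = 6175 - 8192 = -2017.)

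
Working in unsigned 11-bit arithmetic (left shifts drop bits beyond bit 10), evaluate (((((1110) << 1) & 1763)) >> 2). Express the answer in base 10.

40

1110 = 10001010110
→ << 1 (mod 2^11) → 00010101100 = 172
1763 = 11011100011
→ & → 00010100000 = 160
→ >> 2 → 00000101000 = 40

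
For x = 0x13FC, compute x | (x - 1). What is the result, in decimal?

x = 1001111111100 = 5116
x - 1 = 1001111111011
OR    = 1001111111111 = 5119
(x | (x - 1) sets all bits below the lowest set bit.)

5119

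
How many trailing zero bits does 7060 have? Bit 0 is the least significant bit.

2

7060 = 1101110010100
Trailing zeros: 2, so the lowest set bit is bit 2 (value 4).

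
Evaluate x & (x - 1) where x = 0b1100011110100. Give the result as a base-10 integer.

6384

x = 1100011110100 = 6388
x - 1 = 1100011110011
AND   = 1100011110000 = 6384
(x & (x - 1) clears the lowest set bit of x.)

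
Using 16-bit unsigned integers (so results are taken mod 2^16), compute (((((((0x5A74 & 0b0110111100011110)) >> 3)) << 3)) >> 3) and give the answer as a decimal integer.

0x5A74 = 0101101001110100
0b0110111100011110 = 0110111100011110
→ & → 0100101000010100 = 18964
→ >> 3 → 0000100101000010 = 2370
→ << 3 (mod 2^16) → 0100101000010000 = 18960
→ >> 3 → 0000100101000010 = 2370

2370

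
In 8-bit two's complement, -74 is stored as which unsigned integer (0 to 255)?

182

74 in 8 bits: 01001010
Invert: 10110101
Add 1:  10110110 = 182
(Check: 2^8 - 74 = 256 - 74 = 182.)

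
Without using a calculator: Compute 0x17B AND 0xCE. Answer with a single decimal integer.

74

0x17B = 101111011
0xCE = 011001110
AND → 001001010 = 74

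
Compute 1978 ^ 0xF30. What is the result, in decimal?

1978 = 011110111010
0xF30 = 111100110000
XOR → 100010001010 = 2186

2186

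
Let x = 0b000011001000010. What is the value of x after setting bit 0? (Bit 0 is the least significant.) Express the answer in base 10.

1603

x = 000011001000010
bit 0 is currently 0; set it via x | (1 << 0) = x | 1
→ 000011001000011 = 1603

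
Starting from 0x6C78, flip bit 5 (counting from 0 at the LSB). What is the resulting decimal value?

x = 0110110001111000
bit 5 is currently 1; toggle it via x ^ (1 << 5) = x ^ 32
→ 0110110001011000 = 27736

27736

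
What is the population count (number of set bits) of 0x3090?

0x3090 = 11000010010000
Count the 1s: 1 + 1 + 1 + 1 = 4

4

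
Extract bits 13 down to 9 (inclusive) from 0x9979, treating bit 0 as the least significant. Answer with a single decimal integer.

v = 1001100101111001
Shift right by 9: 1001100
Mask low 5 bits: 01100 = 12

12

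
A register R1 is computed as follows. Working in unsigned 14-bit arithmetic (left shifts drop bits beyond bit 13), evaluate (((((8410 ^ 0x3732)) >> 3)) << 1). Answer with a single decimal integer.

8410 = 10000011011010
0x3732 = 11011100110010
→ ^ → 01011111101000 = 6120
→ >> 3 → 00001011111101 = 765
→ << 1 (mod 2^14) → 00010111111010 = 1530

1530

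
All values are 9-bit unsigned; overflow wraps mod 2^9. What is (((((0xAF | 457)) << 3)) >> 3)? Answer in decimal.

47

0xAF = 010101111
457 = 111001001
→ | → 111101111 = 495
→ << 3 (mod 2^9) → 101111000 = 376
→ >> 3 → 000101111 = 47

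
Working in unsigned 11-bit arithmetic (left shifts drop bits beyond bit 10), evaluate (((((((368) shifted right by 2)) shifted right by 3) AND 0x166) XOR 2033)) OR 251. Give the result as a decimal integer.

368 = 00101110000
→ shifted right by 2 → 00001011100 = 92
→ shifted right by 3 → 00000001011 = 11
0x166 = 00101100110
→ AND → 00000000010 = 2
2033 = 11111110001
→ XOR → 11111110011 = 2035
251 = 00011111011
→ OR → 11111111011 = 2043

2043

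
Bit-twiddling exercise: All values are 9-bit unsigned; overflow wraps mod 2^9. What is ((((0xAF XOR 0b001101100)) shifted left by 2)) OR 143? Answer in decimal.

399

0xAF = 010101111
0b001101100 = 001101100
→ XOR → 011000011 = 195
→ shifted left by 2 (mod 2^9) → 100001100 = 268
143 = 010001111
→ OR → 110001111 = 399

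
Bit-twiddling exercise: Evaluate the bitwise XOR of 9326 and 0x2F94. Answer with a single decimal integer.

9326 = 10010001101110
0x2F94 = 10111110010100
XOR → 00101111111010 = 3066

3066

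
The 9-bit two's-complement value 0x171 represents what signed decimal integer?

-143

pattern = 101110001 (MSB is 1 ⇒ negative)
Invert: 010001110, add 1 → 010001111 = 143, so the value is -143.
(Equivalently: 369 - 2^9 = 369 - 512 = -143.)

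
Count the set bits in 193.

193 = 11000001
Count the 1s: 1 + 1 + 1 = 3

3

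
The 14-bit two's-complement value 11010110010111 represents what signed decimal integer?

pattern = 11010110010111 (MSB is 1 ⇒ negative)
Invert: 00101001101000, add 1 → 00101001101001 = 2665, so the value is -2665.
(Equivalently: 13719 - 2^14 = 13719 - 16384 = -2665.)

-2665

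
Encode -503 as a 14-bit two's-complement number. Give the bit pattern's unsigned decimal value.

503 in 14 bits: 00000111110111
Invert: 11111000001000
Add 1:  11111000001001 = 15881
(Check: 2^14 - 503 = 16384 - 503 = 15881.)

15881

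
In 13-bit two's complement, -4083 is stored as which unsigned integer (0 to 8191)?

4083 in 13 bits: 0111111110011
Invert: 1000000001100
Add 1:  1000000001101 = 4109
(Check: 2^13 - 4083 = 8192 - 4083 = 4109.)

4109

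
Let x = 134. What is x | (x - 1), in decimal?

x = 10000110 = 134
x - 1 = 10000101
OR    = 10000111 = 135
(x | (x - 1) sets all bits below the lowest set bit.)

135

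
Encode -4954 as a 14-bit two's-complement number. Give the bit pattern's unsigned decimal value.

11430

4954 in 14 bits: 01001101011010
Invert: 10110010100101
Add 1:  10110010100110 = 11430
(Check: 2^14 - 4954 = 16384 - 4954 = 11430.)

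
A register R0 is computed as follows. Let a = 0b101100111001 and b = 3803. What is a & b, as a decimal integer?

a = 101100111001
3803 = 111011011011
AND → 101000011001 = 2585

2585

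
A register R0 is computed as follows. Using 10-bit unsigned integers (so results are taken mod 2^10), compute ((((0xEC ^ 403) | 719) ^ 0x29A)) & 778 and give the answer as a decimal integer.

0xEC = 0011101100
403 = 0110010011
→ ^ → 0101111111 = 383
719 = 1011001111
→ | → 1111111111 = 1023
0x29A = 1010011010
→ ^ → 0101100101 = 357
778 = 1100001010
→ & → 0100000000 = 256

256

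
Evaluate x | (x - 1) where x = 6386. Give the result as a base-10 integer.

x = 1100011110010 = 6386
x - 1 = 1100011110001
OR    = 1100011110011 = 6387
(x | (x - 1) sets all bits below the lowest set bit.)

6387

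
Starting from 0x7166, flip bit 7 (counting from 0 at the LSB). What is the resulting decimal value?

29158

x = 111000101100110
bit 7 is currently 0; toggle it via x ^ (1 << 7) = x ^ 128
→ 111000111100110 = 29158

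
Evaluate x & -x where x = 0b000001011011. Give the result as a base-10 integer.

1

x = 1011011 = 91
-x (two's complement) = …0100101
AND   = 0000001 = 1
(x & -x isolates the lowest set bit of x.)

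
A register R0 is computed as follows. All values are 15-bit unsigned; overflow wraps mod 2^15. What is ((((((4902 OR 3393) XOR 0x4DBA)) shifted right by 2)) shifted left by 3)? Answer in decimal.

4902 = 001001100100110
3393 = 000110101000001
→ OR → 001111101100111 = 8039
0x4DBA = 100110110111010
→ XOR → 101001011011101 = 21213
→ shifted right by 2 → 001010010110111 = 5303
→ shifted left by 3 (mod 2^15) → 010010110111000 = 9656

9656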